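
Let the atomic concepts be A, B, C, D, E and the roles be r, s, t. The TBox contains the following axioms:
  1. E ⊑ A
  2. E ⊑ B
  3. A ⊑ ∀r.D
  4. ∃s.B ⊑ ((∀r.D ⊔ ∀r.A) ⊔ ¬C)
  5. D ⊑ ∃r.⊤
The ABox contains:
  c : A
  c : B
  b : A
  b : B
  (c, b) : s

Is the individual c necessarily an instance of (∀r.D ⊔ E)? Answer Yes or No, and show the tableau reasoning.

Yes

1. c : (∀r.D ⊔ E)?  L(c) = {A, B} ∪ {(∃r.¬D ⊓ ¬E)}
   clash {D, ¬D} at an ∃-successor — c ∈ (∀r.D ⊔ E)
2. Hence c : (∀r.D ⊔ E): entailed.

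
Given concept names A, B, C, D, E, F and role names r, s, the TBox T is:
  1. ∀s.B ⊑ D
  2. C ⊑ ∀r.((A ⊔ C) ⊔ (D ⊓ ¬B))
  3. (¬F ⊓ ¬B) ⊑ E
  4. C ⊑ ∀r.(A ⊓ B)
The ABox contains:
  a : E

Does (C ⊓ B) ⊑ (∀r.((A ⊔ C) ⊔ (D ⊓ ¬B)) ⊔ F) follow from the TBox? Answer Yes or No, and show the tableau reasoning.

Yes

1. (C ⊓ B) ⊑ (∀r.((A ⊔ C) ⊔ (D ⊓ ¬B)) ⊔ F)  ⇔  ((C ⊓ B) ⊓ (∃r.((¬A ⊓ ¬C) ⊓ (¬D ⊔ B)) ⊓ ¬F)) unsat w.r.t. T
   all branches close; clash {A, ¬A} at an ∃-successor
2. Hence (C ⊓ B) ⊑ (∀r.((A ⊔ C) ⊔ (D ⊓ ¬B)) ⊔ F): entailed.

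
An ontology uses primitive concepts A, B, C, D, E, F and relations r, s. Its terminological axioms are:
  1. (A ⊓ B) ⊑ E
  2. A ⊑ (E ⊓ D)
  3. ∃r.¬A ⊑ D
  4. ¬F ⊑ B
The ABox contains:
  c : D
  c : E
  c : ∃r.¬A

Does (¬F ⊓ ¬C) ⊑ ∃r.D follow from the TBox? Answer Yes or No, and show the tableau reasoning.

1. (¬F ⊓ ¬C) ⊑ ∃r.D  ⇔  ((¬F ⊓ ¬C) ⊓ ∀r.¬D) unsat w.r.t. T
   apply at x₀: ¬F⊑B
   open: L(x₀) ⊇ {B, ¬A, ¬C, ¬F, ∀r.A, …}
2. Hence (¬F ⊓ ¬C) ⊑ ∃r.D: not entailed.

No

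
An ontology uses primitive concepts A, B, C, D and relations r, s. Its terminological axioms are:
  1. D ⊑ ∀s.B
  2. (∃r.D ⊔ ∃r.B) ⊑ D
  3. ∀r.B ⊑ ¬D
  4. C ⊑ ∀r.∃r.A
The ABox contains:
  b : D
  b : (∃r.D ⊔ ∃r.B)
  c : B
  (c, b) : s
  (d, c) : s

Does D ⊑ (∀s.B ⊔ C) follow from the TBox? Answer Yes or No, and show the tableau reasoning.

Yes

1. D ⊑ (∀s.B ⊔ C)  ⇔  (D ⊓ (∃s.¬B ⊓ ¬C)) unsat w.r.t. T
   all branches close; clash {D, ¬D} at x₀
2. Hence D ⊑ (∀s.B ⊔ C): entailed.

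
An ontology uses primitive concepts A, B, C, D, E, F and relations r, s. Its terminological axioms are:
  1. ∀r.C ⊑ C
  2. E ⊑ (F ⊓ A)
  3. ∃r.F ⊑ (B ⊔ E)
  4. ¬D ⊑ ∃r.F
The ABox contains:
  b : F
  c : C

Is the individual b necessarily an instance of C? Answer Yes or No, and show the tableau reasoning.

1. b : C?  L(b) = {F} ∪ {¬C}
   open: L(b) ⊇ {D, F, ¬C, ¬E, ∀r.¬F, …} (+ ∃-successors) — b ∉ C possible
2. Hence b : C: not entailed.

No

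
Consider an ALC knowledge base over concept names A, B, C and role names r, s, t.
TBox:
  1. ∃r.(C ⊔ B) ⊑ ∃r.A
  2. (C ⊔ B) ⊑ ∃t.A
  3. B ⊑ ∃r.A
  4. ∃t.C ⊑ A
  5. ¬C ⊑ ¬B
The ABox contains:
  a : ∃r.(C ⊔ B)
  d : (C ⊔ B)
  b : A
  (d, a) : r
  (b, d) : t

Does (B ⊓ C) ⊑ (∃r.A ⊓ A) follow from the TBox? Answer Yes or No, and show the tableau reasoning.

1. (B ⊓ C) ⊑ (∃r.A ⊓ A)  ⇔  ((B ⊓ C) ⊓ (∀r.¬A ⊔ ¬A)) unsat w.r.t. T
   apply at x₀: B⊑∃r.A
   open: L(x₀) ⊇ {B, C, ¬A, ∀t.¬C, ∃r.A, …} (+ ∃-successors)
2. Hence (B ⊓ C) ⊑ (∃r.A ⊓ A): not entailed.

No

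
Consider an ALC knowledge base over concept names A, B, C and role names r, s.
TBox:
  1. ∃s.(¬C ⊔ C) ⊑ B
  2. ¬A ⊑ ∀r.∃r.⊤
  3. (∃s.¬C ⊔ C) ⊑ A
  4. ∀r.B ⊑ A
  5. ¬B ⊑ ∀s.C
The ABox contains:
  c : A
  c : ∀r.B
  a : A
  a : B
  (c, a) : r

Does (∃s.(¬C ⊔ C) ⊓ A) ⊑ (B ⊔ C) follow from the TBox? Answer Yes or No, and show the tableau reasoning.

1. (∃s.(¬C ⊔ C) ⊓ A) ⊑ (B ⊔ C)  ⇔  ((∃s.(¬C ⊔ C) ⊓ A) ⊓ (¬B ⊓ ¬C)) unsat w.r.t. T
   all branches close; clash {B, ¬B} at x₀
2. Hence (∃s.(¬C ⊔ C) ⊓ A) ⊑ (B ⊔ C): entailed.

Yes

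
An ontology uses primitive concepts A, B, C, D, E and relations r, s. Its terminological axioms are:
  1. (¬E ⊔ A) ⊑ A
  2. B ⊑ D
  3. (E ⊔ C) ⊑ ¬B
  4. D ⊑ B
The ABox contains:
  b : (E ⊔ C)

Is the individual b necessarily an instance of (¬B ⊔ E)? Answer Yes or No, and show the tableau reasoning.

1. b : (¬B ⊔ E)?  L(b) = {(E ⊔ C)} ∪ {(B ⊓ ¬E)}
   clash {B, ¬B} at b — b ∈ (¬B ⊔ E)
2. Hence b : (¬B ⊔ E): entailed.

Yes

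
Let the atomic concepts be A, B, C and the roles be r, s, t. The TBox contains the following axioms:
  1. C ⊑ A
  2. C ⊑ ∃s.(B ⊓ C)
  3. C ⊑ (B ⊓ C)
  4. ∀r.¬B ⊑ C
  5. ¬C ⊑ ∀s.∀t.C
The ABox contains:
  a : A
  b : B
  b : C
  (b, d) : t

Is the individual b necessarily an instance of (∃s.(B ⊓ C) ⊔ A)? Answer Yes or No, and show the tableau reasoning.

Yes

1. b : (∃s.(B ⊓ C) ⊔ A)?  L(b) = {B, C} ∪ {(∀s.(¬B ⊔ ¬C) ⊓ ¬A)}
   clash {A, ¬A} at b — b ∈ (∃s.(B ⊓ C) ⊔ A)
2. Hence b : (∃s.(B ⊓ C) ⊔ A): entailed.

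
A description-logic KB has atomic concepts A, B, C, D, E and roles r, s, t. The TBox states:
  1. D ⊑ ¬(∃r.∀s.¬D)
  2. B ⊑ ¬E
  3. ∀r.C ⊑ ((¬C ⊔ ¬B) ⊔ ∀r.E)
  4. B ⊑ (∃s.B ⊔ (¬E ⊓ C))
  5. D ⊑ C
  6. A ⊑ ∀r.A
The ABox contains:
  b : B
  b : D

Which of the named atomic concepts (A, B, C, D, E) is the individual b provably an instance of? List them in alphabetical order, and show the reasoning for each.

1. b : A?  L(b) = {B, D} ∪ {¬A}
   apply at b: D⊑¬(∃r.∀s.¬D); B⊑¬E; B⊑(∃s.B ⊔ (¬E ⊓ C))
   open: L(b) ⊇ {B, C, D, ¬A, ¬E, …} (+ ∃-successors) — b ∉ A possible
2. b : B?  L(b) = {B, D} ∪ {¬B}
   clash {B, ¬B} at b — b ∈ B
3. b : C?  L(b) = {B, D} ∪ {¬C}
   clash {C, ¬C} at b — b ∈ C
4. b : D?  L(b) = {B, D} ∪ {¬D}
   clash {D, ¬D} at b — b ∈ D
5. b : E?  L(b) = {B, D} ∪ {¬E}
   apply at b: D⊑¬(∃r.∀s.¬D); B⊑(∃s.B ⊔ (¬E ⊓ C)); D⊑C
   open: L(b) ⊇ {B, C, D, ¬A, ¬E, …} (+ ∃-successors) — b ∉ E possible
6. Entailed for b: {B, C, D}

{B, C, D}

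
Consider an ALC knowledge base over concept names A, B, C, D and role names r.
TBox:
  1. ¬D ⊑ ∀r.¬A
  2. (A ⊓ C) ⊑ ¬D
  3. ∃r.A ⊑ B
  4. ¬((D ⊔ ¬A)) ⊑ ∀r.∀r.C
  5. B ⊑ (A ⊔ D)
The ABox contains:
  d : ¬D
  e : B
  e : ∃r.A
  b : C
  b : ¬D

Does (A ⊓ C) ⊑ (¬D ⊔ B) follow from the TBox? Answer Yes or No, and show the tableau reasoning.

1. (A ⊓ C) ⊑ (¬D ⊔ B)  ⇔  ((A ⊓ C) ⊓ (D ⊓ ¬B)) unsat w.r.t. T
   all branches close; clash {D, ¬D} at x₀
2. Hence (A ⊓ C) ⊑ (¬D ⊔ B): entailed.

Yes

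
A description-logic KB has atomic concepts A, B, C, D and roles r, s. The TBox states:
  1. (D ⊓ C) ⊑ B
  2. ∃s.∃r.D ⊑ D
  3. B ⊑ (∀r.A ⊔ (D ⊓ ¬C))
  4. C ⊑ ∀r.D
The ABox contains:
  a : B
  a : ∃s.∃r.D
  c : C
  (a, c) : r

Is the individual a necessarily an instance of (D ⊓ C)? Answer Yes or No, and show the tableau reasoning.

No

1. a : (D ⊓ C)?  L(a) = {B, ∃s.∃r.D} ∪ {(¬D ⊔ ¬C)}
   apply at a: ∃s.∃r.D⊑D; B⊑(∀r.A ⊔ (D ⊓ ¬C))
   open: L(a) ⊇ {B, D, ¬C, ∀r.A, ∃s.∃r.D} (+ ∃-successors) — a ∉ (D ⊓ C) possible
2. Hence a : (D ⊓ C): not entailed.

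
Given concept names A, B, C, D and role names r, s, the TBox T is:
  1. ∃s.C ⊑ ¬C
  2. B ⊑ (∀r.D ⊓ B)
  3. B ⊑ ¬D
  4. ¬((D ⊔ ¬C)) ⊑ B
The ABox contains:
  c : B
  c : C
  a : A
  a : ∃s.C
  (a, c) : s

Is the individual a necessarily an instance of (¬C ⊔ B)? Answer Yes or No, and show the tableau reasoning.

Yes

1. a : (¬C ⊔ B)?  L(a) = {A, ∃s.C} ∪ {(C ⊓ ¬B)}
   clash {B, ¬B} at a — a ∈ (¬C ⊔ B)
2. Hence a : (¬C ⊔ B): entailed.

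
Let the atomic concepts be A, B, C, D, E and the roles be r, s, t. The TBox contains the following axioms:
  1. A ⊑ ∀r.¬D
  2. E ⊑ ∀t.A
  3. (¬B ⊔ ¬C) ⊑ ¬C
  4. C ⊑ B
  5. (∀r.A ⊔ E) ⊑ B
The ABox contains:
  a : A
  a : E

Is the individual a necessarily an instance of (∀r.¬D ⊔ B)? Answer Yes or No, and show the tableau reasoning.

1. a : (∀r.¬D ⊔ B)?  L(a) = {A, E} ∪ {(∃r.D ⊓ ¬B)}
   clash {B, ¬B} at a — a ∈ (∀r.¬D ⊔ B)
2. Hence a : (∀r.¬D ⊔ B): entailed.

Yes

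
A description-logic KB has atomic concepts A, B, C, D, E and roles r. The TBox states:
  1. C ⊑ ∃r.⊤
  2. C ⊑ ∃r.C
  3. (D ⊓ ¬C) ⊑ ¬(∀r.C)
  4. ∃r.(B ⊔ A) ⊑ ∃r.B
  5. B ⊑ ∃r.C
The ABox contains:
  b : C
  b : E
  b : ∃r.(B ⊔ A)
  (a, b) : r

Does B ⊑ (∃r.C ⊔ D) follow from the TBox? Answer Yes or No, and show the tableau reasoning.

Yes

1. B ⊑ (∃r.C ⊔ D)  ⇔  (B ⊓ (∀r.¬C ⊓ ¬D)) unsat w.r.t. T
   all branches close; clash {C, ¬C} at an ∃-successor
2. Hence B ⊑ (∃r.C ⊔ D): entailed.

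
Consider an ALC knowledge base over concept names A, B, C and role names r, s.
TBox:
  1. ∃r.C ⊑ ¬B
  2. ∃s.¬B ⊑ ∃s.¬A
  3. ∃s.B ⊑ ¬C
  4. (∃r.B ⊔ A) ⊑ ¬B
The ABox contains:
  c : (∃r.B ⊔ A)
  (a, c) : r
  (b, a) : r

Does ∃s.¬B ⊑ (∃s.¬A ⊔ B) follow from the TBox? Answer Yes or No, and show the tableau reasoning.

1. ∃s.¬B ⊑ (∃s.¬A ⊔ B)  ⇔  (∃s.¬B ⊓ (∀s.A ⊓ ¬B)) unsat w.r.t. T
   all branches close; clash {A, ¬A} at an ∃-successor
2. Hence ∃s.¬B ⊑ (∃s.¬A ⊔ B): entailed.

Yes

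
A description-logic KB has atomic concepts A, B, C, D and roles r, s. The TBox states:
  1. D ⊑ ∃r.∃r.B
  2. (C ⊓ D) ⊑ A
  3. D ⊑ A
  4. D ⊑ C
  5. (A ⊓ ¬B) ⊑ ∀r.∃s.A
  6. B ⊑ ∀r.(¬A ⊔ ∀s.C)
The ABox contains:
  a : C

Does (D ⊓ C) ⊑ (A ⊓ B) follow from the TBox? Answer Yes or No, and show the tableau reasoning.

1. (D ⊓ C) ⊑ (A ⊓ B)  ⇔  ((D ⊓ C) ⊓ (¬A ⊔ ¬B)) unsat w.r.t. T
   apply at x₀: D⊑∃r.∃r.B; D⊑A
   open: L(x₀) ⊇ {A, C, D, ¬B, ∀r.∃s.A, …} (+ ∃-successors)
2. Hence (D ⊓ C) ⊑ (A ⊓ B): not entailed.

No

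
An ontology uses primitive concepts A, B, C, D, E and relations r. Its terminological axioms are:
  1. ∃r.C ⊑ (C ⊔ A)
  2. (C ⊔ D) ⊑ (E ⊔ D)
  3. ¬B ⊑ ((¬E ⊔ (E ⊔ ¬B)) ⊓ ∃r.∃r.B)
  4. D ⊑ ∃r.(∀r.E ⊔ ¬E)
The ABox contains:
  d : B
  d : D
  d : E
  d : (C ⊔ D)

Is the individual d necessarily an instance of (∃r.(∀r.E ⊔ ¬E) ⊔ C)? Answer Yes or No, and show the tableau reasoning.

Yes

1. d : (∃r.(∀r.E ⊔ ¬E) ⊔ C)?  L(d) = {B, D, E, (C ⊔ D)} ∪ {(∀r.(∃r.¬E ⊓ E) ⊓ ¬C)}
   clash {E, ¬E} at an ∃-successor — d ∈ (∃r.(∀r.E ⊔ ¬E) ⊔ C)
2. Hence d : (∃r.(∀r.E ⊔ ¬E) ⊔ C): entailed.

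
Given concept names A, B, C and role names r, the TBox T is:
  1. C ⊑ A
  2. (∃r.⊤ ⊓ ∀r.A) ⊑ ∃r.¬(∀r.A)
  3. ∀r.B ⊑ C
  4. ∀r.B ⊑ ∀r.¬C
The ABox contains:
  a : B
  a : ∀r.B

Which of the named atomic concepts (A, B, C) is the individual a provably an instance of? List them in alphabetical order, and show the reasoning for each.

1. a : A?  L(a) = {B, ∀r.B} ∪ {¬A}
   clash {A, ¬A} at a — a ∈ A
2. a : B?  L(a) = {B, ∀r.B} ∪ {¬B}
   clash {B, ¬B} at a — a ∈ B
3. a : C?  L(a) = {B, ∀r.B} ∪ {¬C}
   clash {C, ¬C} at a — a ∈ C
4. Entailed for a: {A, B, C}

{A, B, C}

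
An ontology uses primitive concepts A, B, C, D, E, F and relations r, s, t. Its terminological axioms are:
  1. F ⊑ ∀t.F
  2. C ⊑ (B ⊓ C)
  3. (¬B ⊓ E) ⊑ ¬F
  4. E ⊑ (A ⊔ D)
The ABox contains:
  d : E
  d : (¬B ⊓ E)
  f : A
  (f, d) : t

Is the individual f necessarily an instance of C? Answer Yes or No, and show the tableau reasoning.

1. f : C?  L(f) = {A} ∪ {¬C}
   open: L(f) ⊇ {A, ¬C, ¬E, ¬F} — f ∉ C possible
2. Hence f : C: not entailed.

No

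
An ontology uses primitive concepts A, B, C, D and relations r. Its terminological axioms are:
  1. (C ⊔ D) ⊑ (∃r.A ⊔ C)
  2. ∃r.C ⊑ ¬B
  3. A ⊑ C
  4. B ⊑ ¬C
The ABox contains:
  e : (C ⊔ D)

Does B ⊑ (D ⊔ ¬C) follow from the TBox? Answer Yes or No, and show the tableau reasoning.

1. B ⊑ (D ⊔ ¬C)  ⇔  (B ⊓ (¬D ⊓ C)) unsat w.r.t. T
   all branches close; clash {C, ¬C} at x₀
2. Hence B ⊑ (D ⊔ ¬C): entailed.

Yes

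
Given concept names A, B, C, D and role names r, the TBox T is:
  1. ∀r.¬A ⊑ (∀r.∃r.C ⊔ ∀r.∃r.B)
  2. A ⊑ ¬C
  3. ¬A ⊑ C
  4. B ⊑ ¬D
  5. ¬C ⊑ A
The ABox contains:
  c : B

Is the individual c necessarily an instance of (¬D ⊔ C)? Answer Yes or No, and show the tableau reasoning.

1. c : (¬D ⊔ C)?  L(c) = {B} ∪ {(D ⊓ ¬C)}
   clash {C, ¬C} at c — c ∈ (¬D ⊔ C)
2. Hence c : (¬D ⊔ C): entailed.

Yes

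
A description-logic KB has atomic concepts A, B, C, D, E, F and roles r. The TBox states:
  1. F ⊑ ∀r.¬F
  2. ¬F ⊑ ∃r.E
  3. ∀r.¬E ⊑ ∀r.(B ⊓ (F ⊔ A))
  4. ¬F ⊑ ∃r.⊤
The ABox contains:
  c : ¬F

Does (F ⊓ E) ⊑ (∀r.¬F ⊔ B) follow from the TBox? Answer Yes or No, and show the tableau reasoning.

Yes

1. (F ⊓ E) ⊑ (∀r.¬F ⊔ B)  ⇔  ((F ⊓ E) ⊓ (∃r.F ⊓ ¬B)) unsat w.r.t. T
   all branches close; clash {F, ¬F} at an ∃-successor
2. Hence (F ⊓ E) ⊑ (∀r.¬F ⊔ B): entailed.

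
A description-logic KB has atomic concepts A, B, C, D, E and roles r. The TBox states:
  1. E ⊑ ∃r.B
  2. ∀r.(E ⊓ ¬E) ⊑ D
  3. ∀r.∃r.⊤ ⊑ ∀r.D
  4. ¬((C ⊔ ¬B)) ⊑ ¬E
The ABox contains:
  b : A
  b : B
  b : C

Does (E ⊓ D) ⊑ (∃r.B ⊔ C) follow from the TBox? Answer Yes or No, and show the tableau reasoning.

Yes

1. (E ⊓ D) ⊑ (∃r.B ⊔ C)  ⇔  ((E ⊓ D) ⊓ (∀r.¬B ⊓ ¬C)) unsat w.r.t. T
   all branches close; clash {E, ¬E} at x₀
2. Hence (E ⊓ D) ⊑ (∃r.B ⊔ C): entailed.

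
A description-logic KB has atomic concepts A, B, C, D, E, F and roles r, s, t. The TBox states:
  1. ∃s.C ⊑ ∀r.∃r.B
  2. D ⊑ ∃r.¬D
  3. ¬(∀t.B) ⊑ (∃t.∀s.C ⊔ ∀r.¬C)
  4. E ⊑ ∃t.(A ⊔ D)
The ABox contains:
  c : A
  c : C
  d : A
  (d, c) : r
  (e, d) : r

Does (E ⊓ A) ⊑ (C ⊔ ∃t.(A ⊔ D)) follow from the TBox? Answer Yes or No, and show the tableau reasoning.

Yes

1. (E ⊓ A) ⊑ (C ⊔ ∃t.(A ⊔ D))  ⇔  ((E ⊓ A) ⊓ (¬C ⊓ ∀t.(¬A ⊓ ¬D))) unsat w.r.t. T
   all branches close; clash {D, ¬D} at an ∃-successor
2. Hence (E ⊓ A) ⊑ (C ⊔ ∃t.(A ⊔ D)): entailed.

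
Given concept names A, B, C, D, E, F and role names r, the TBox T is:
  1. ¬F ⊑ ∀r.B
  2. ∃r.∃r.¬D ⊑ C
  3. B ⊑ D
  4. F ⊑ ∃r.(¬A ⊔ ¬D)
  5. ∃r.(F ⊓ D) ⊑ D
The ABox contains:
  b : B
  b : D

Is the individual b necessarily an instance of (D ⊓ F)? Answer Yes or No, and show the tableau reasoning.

1. b : (D ⊓ F)?  L(b) = {B, D} ∪ {(¬D ⊔ ¬F)}
   open: L(b) ⊇ {B, D, ¬F, ∀r.B, ∀r.∀r.D} — b ∉ (D ⊓ F) possible
2. Hence b : (D ⊓ F): not entailed.

No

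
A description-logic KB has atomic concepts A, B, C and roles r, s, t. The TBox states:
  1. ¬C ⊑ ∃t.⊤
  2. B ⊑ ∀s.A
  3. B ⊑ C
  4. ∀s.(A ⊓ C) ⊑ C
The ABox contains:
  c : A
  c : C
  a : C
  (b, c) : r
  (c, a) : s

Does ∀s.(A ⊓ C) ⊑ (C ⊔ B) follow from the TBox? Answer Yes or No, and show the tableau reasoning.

1. ∀s.(A ⊓ C) ⊑ (C ⊔ B)  ⇔  (∀s.(A ⊓ C) ⊓ (¬C ⊓ ¬B)) unsat w.r.t. T
   all branches close; clash {C, ¬C} at x₀
2. Hence ∀s.(A ⊓ C) ⊑ (C ⊔ B): entailed.

Yes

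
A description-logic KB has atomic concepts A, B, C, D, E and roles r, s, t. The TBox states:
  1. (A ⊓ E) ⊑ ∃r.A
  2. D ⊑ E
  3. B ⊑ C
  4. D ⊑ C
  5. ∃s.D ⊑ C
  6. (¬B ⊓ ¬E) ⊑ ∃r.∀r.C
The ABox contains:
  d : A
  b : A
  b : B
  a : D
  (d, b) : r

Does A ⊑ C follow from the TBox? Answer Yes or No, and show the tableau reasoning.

No

1. A ⊑ C  ⇔  (A ⊓ ¬C) unsat w.r.t. T
   open: L(x₀) ⊇ {A, E, ¬B, ¬C, ¬D, …} (+ ∃-successors)
2. Hence A ⊑ C: not entailed.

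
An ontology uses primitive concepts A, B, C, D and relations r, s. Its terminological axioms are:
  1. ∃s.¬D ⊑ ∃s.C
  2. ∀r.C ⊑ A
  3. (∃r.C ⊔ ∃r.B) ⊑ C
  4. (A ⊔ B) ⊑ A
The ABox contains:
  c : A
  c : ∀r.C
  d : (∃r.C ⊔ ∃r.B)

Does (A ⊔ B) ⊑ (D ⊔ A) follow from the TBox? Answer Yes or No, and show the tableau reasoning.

1. (A ⊔ B) ⊑ (D ⊔ A)  ⇔  ((A ⊔ B) ⊓ (¬D ⊓ ¬A)) unsat w.r.t. T
   all branches close; clash {A, ¬A} at x₀
2. Hence (A ⊔ B) ⊑ (D ⊔ A): entailed.

Yes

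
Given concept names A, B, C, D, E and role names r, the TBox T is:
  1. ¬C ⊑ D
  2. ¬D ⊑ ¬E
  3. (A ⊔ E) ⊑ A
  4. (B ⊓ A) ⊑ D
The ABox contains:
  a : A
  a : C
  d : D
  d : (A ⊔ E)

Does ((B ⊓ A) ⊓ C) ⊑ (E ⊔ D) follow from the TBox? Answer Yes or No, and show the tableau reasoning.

Yes

1. ((B ⊓ A) ⊓ C) ⊑ (E ⊔ D)  ⇔  (((B ⊓ A) ⊓ C) ⊓ (¬E ⊓ ¬D)) unsat w.r.t. T
   all branches close; clash {D, ¬D} at x₀
2. Hence ((B ⊓ A) ⊓ C) ⊑ (E ⊔ D): entailed.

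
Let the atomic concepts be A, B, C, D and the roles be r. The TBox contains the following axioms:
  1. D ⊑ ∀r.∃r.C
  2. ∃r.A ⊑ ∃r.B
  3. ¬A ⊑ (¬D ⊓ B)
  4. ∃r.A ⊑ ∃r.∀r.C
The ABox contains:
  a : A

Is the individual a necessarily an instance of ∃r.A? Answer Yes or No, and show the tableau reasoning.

1. a : ∃r.A?  L(a) = {A} ∪ {∀r.¬A}
   open: L(a) ⊇ {A, ¬D, ∀r.¬A} — a ∉ ∃r.A possible
2. Hence a : ∃r.A: not entailed.

No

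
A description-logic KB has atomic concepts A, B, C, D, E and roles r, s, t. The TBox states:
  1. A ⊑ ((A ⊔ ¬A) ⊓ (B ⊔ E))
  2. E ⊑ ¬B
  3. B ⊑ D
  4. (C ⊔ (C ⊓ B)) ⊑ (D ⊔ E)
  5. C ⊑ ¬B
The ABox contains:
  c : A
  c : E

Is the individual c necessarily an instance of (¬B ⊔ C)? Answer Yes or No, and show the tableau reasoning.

Yes

1. c : (¬B ⊔ C)?  L(c) = {A, E} ∪ {(B ⊓ ¬C)}
   clash {B, ¬B} at c — c ∈ (¬B ⊔ C)
2. Hence c : (¬B ⊔ C): entailed.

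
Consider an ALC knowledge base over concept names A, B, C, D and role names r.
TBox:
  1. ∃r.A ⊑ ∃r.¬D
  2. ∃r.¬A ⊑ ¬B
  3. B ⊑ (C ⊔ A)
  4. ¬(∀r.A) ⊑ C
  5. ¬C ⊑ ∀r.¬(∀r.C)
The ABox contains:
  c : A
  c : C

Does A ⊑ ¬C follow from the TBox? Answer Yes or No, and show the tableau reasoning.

1. A ⊑ ¬C  ⇔  (A ⊓ C) unsat w.r.t. T
   open: L(x₀) ⊇ {A, C, ¬B, ∀r.¬A}
2. Hence A ⊑ ¬C: not entailed.

No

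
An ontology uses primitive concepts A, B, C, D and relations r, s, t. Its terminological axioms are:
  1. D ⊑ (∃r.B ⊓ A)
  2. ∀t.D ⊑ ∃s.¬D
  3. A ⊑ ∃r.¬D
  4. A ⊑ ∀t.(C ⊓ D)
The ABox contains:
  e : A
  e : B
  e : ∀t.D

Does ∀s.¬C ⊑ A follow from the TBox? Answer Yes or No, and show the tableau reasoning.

No

1. ∀s.¬C ⊑ A  ⇔  (∀s.¬C ⊓ ¬A) unsat w.r.t. T
   open: L(x₀) ⊇ {¬A, ¬D, ∀s.¬C, ∃t.¬D} (+ ∃-successors)
2. Hence ∀s.¬C ⊑ A: not entailed.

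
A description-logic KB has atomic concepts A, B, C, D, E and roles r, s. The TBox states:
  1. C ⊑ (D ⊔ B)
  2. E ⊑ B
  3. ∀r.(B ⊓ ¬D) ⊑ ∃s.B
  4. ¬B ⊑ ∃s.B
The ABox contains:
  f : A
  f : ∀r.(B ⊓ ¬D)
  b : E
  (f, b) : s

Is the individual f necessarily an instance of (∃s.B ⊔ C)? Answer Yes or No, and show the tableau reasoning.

1. f : (∃s.B ⊔ C)?  L(f) = {A, ∀r.(B ⊓ ¬D)} ∪ {(∀s.¬B ⊓ ¬C)}
   clash {B, ¬B} at b — f ∈ (∃s.B ⊔ C)
2. Hence f : (∃s.B ⊔ C): entailed.

Yes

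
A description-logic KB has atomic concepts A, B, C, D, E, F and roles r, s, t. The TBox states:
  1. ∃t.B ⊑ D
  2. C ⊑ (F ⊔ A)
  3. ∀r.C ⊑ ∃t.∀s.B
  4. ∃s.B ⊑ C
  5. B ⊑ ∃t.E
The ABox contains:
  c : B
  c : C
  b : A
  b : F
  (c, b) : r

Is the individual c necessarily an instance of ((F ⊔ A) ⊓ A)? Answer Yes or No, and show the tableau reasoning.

No

1. c : ((F ⊔ A) ⊓ A)?  L(c) = {B, C} ∪ {((¬F ⊓ ¬A) ⊔ ¬A)}
   apply at c: C⊑(F ⊔ A); B⊑∃t.E
   open: L(c) ⊇ {B, C, F, ¬A, ∀t.¬B, …} (+ ∃-successors) — c ∉ ((F ⊔ A) ⊓ A) possible
2. Hence c : ((F ⊔ A) ⊓ A): not entailed.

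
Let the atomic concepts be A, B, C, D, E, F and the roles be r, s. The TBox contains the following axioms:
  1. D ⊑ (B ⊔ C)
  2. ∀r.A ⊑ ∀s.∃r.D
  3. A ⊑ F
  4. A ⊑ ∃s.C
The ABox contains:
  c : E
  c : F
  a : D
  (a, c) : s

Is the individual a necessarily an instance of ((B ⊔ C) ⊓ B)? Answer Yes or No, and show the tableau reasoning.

1. a : ((B ⊔ C) ⊓ B)?  L(a) = {D} ∪ {((¬B ⊓ ¬C) ⊔ ¬B)}
   apply at a: D⊑(B ⊔ C)
   open: L(a) ⊇ {C, D, ¬A, ¬B, ∃r.¬A} (+ ∃-successors) — a ∉ ((B ⊔ C) ⊓ B) possible
2. Hence a : ((B ⊔ C) ⊓ B): not entailed.

No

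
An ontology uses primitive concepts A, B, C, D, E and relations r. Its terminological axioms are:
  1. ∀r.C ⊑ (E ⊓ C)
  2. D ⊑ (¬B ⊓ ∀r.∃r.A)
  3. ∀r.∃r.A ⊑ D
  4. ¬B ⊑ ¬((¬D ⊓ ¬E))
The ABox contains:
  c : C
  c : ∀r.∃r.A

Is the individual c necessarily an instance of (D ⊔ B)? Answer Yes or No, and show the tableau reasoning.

1. c : (D ⊔ B)?  L(c) = {C, ∀r.∃r.A} ∪ {(¬D ⊓ ¬B)}
   clash {D, ¬D} at c — c ∈ (D ⊔ B)
2. Hence c : (D ⊔ B): entailed.

Yes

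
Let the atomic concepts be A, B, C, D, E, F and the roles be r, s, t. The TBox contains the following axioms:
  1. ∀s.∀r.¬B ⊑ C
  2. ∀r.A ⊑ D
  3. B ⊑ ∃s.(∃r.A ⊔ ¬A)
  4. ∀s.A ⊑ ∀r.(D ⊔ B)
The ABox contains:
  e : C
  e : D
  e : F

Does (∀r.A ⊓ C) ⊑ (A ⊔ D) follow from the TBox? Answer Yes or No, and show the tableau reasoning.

Yes

1. (∀r.A ⊓ C) ⊑ (A ⊔ D)  ⇔  ((∀r.A ⊓ C) ⊓ (¬A ⊓ ¬D)) unsat w.r.t. T
   all branches close; clash {D, ¬D} at x₀
2. Hence (∀r.A ⊓ C) ⊑ (A ⊔ D): entailed.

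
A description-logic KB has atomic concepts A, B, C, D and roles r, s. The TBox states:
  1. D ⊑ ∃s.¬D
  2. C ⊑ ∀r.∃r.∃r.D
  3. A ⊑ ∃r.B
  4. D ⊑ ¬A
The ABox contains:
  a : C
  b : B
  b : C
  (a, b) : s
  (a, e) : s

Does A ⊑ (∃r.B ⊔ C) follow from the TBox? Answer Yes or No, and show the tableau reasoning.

1. A ⊑ (∃r.B ⊔ C)  ⇔  (A ⊓ (∀r.¬B ⊓ ¬C)) unsat w.r.t. T
   all branches close; clash {A, ¬A} at x₀
2. Hence A ⊑ (∃r.B ⊔ C): entailed.

Yes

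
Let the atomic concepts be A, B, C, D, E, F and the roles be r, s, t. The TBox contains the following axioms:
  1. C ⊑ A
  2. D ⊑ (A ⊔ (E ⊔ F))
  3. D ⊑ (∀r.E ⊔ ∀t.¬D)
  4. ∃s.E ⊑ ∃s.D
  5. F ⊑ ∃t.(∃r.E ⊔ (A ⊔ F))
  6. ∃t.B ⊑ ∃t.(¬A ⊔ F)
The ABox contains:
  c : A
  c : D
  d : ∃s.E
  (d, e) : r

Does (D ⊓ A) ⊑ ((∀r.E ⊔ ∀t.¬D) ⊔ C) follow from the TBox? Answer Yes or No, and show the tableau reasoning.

1. (D ⊓ A) ⊑ ((∀r.E ⊔ ∀t.¬D) ⊔ C)  ⇔  ((D ⊓ A) ⊓ ((∃r.¬E ⊓ ∃t.D) ⊓ ¬C)) unsat w.r.t. T
   all branches close; clash {D, ¬D} at an ∃-successor
2. Hence (D ⊓ A) ⊑ ((∀r.E ⊔ ∀t.¬D) ⊔ C): entailed.

Yes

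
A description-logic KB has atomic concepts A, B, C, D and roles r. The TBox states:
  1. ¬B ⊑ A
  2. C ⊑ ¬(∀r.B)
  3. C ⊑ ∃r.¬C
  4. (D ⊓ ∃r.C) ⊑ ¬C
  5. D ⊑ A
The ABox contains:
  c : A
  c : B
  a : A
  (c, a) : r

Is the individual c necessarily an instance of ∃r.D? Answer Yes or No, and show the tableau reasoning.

No

1. c : ∃r.D?  L(c) = {A, B} ∪ {∀r.¬D}
   open: L(c) ⊇ {A, B, ¬C, ∀r.¬D} — c ∉ ∃r.D possible
2. Hence c : ∃r.D: not entailed.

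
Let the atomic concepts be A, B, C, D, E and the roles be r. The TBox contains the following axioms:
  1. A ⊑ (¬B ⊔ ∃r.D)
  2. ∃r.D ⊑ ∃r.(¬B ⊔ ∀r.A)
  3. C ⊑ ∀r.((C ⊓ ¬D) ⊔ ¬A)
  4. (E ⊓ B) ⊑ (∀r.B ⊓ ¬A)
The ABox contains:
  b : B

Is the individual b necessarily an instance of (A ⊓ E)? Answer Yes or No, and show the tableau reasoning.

1. b : (A ⊓ E)?  L(b) = {B} ∪ {(¬A ⊔ ¬E)}
   open: L(b) ⊇ {B, ¬A, ¬C, ¬E, ∀r.¬D} — b ∉ (A ⊓ E) possible
2. Hence b : (A ⊓ E): not entailed.

No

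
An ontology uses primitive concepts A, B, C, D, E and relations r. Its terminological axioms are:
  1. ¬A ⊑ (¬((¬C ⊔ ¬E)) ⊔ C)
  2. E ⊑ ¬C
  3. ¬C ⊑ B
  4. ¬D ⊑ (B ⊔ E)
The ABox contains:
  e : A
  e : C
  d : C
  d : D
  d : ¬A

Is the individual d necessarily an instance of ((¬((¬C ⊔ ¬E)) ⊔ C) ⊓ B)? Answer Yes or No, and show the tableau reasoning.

No

1. d : ((¬((¬C ⊔ ¬E)) ⊔ C) ⊓ B)?  L(d) = {C, D, ¬A} ∪ {(((¬C ⊔ ¬E) ⊓ ¬C) ⊔ ¬B)}
   apply at d: ¬A⊑(¬((¬C ⊔ ¬E)) ⊔ C)
   open: L(d) ⊇ {C, D, ¬A, ¬B, ¬E} — d ∉ ((¬((¬C ⊔ ¬E)) ⊔ C) ⊓ B) possible
2. Hence d : ((¬((¬C ⊔ ¬E)) ⊔ C) ⊓ B): not entailed.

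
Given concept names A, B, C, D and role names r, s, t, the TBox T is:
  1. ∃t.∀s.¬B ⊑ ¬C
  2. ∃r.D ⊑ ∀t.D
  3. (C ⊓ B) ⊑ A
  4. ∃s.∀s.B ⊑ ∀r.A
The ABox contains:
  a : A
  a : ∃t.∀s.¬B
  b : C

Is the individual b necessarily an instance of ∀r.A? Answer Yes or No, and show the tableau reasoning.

1. b : ∀r.A?  L(b) = {C} ∪ {∃r.¬A}
   open: L(b) ⊇ {C, ¬B, ∀r.¬D, ∀s.∃s.¬B, ∀t.∃s.B, …} (+ ∃-successors) — b ∉ ∀r.A possible
2. Hence b : ∀r.A: not entailed.

No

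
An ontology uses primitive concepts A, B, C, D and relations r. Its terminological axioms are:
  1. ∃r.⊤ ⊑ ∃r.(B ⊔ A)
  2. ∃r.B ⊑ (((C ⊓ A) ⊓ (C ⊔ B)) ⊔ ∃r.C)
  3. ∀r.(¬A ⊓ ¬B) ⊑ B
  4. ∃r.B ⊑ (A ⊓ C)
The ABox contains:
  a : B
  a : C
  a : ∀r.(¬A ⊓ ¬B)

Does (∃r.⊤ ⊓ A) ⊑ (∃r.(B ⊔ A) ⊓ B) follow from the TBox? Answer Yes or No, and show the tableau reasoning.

1. (∃r.⊤ ⊓ A) ⊑ (∃r.(B ⊔ A) ⊓ B)  ⇔  ((∃r.⊤ ⊓ A) ⊓ (∀r.(¬B ⊓ ¬A) ⊔ ¬B)) unsat w.r.t. T
   apply at x₀: ∃r.⊤⊑∃r.(B ⊔ A)
   open: L(x₀) ⊇ {A, ¬B, ∀r.¬B, ∃r.(A ⊔ B), ∃r.(B ⊔ A), …} (+ ∃-successors)
2. Hence (∃r.⊤ ⊓ A) ⊑ (∃r.(B ⊔ A) ⊓ B): not entailed.

No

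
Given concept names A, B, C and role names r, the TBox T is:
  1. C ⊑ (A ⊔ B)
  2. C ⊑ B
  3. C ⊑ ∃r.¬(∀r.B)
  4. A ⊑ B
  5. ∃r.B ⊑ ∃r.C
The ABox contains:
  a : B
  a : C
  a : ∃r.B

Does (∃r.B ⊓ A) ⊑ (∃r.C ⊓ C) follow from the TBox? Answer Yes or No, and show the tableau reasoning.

1. (∃r.B ⊓ A) ⊑ (∃r.C ⊓ C)  ⇔  ((∃r.B ⊓ A) ⊓ (∀r.¬C ⊔ ¬C)) unsat w.r.t. T
   apply at x₀: A⊑B; ∃r.B⊑∃r.C
   open: L(x₀) ⊇ {A, B, ¬C, ∃r.B, ∃r.C} (+ ∃-successors)
2. Hence (∃r.B ⊓ A) ⊑ (∃r.C ⊓ C): not entailed.

No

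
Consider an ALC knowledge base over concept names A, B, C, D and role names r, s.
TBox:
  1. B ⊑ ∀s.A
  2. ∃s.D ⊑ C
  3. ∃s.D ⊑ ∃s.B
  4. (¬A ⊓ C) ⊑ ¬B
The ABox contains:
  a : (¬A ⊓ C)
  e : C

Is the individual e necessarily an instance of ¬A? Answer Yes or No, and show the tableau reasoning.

1. e : ¬A?  L(e) = {C} ∪ {A}
   open: L(e) ⊇ {A, C, ¬B, ∀s.¬D} — e ∉ ¬A possible
2. Hence e : ¬A: not entailed.

No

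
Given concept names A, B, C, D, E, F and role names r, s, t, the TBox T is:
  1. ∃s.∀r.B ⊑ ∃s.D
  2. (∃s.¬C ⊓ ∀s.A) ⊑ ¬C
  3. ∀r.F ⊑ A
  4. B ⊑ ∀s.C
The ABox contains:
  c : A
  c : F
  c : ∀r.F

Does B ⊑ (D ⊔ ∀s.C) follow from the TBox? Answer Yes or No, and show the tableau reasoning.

Yes

1. B ⊑ (D ⊔ ∀s.C)  ⇔  (B ⊓ (¬D ⊓ ∃s.¬C)) unsat w.r.t. T
   all branches close; clash {C, ¬C} at an ∃-successor
2. Hence B ⊑ (D ⊔ ∀s.C): entailed.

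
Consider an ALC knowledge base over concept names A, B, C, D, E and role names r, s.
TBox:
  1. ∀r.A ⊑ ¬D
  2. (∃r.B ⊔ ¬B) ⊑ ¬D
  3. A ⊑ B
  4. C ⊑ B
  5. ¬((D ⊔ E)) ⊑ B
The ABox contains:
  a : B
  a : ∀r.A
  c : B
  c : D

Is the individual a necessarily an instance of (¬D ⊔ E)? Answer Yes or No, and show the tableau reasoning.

1. a : (¬D ⊔ E)?  L(a) = {B, ∀r.A} ∪ {(D ⊓ ¬E)}
   clash {D, ¬D} at a — a ∈ (¬D ⊔ E)
2. Hence a : (¬D ⊔ E): entailed.

Yes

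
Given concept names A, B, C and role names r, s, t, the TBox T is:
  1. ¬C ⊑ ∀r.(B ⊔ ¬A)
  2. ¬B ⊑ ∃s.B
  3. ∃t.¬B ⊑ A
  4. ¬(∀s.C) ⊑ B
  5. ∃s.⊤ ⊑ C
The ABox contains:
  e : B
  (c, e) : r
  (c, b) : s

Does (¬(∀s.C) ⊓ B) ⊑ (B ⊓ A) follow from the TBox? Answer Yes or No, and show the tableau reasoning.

No

1. (¬(∀s.C) ⊓ B) ⊑ (B ⊓ A)  ⇔  ((∃s.¬C ⊓ B) ⊓ (¬B ⊔ ¬A)) unsat w.r.t. T
   open: L(x₀) ⊇ {B, C, ¬A, ∀t.B, ∃s.¬C} (+ ∃-successors)
2. Hence (¬(∀s.C) ⊓ B) ⊑ (B ⊓ A): not entailed.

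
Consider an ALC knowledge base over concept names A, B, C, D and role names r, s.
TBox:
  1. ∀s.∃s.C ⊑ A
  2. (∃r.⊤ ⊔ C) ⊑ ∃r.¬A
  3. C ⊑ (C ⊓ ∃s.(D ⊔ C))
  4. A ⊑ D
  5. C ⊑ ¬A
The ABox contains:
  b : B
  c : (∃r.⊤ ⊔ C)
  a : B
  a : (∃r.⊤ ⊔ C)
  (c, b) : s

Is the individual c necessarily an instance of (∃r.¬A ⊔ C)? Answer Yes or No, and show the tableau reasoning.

1. c : (∃r.¬A ⊔ C)?  L(c) = {(∃r.⊤ ⊔ C)} ∪ {(∀r.A ⊓ ¬C)}
   clash {C, ¬C} at c — c ∈ (∃r.¬A ⊔ C)
2. Hence c : (∃r.¬A ⊔ C): entailed.

Yes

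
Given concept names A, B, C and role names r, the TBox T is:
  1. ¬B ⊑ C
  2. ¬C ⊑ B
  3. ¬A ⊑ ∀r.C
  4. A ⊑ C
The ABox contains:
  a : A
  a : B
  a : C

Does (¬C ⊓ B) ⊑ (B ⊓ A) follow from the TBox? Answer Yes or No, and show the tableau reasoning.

No

1. (¬C ⊓ B) ⊑ (B ⊓ A)  ⇔  ((¬C ⊓ B) ⊓ (¬B ⊔ ¬A)) unsat w.r.t. T
   open: L(x₀) ⊇ {B, ¬A, ¬C, ∀r.C}
2. Hence (¬C ⊓ B) ⊑ (B ⊓ A): not entailed.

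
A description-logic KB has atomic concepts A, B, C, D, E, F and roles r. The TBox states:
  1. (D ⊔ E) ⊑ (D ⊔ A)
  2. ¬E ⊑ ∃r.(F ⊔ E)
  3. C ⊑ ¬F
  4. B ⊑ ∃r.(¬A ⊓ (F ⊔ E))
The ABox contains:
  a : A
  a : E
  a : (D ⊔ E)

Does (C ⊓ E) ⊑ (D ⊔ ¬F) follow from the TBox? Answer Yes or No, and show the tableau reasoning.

Yes

1. (C ⊓ E) ⊑ (D ⊔ ¬F)  ⇔  ((C ⊓ E) ⊓ (¬D ⊓ F)) unsat w.r.t. T
   all branches close; clash {F, ¬F} at x₀
2. Hence (C ⊓ E) ⊑ (D ⊔ ¬F): entailed.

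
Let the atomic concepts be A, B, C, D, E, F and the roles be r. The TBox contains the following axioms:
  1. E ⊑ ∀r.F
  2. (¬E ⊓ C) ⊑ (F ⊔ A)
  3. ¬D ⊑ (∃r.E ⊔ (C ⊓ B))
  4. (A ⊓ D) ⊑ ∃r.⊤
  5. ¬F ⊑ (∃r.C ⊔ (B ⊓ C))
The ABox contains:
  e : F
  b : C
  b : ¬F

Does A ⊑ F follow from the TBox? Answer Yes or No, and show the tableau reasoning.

1. A ⊑ F  ⇔  (A ⊓ ¬F) unsat w.r.t. T
   apply at x₀: ¬F⊑(∃r.C ⊔ (B ⊓ C))
   open: L(x₀) ⊇ {A, ¬C, ¬D, ¬E, ¬F, …} (+ ∃-successors)
2. Hence A ⊑ F: not entailed.

No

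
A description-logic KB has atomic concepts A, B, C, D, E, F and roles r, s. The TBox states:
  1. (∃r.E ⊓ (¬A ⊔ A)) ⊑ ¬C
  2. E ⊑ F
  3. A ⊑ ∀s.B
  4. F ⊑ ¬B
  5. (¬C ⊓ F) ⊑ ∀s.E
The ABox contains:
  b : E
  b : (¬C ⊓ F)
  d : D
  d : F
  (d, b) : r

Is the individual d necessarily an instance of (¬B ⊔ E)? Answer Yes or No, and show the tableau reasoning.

Yes

1. d : (¬B ⊔ E)?  L(d) = {D, F} ∪ {(B ⊓ ¬E)}
   clash {B, ¬B} at d — d ∈ (¬B ⊔ E)
2. Hence d : (¬B ⊔ E): entailed.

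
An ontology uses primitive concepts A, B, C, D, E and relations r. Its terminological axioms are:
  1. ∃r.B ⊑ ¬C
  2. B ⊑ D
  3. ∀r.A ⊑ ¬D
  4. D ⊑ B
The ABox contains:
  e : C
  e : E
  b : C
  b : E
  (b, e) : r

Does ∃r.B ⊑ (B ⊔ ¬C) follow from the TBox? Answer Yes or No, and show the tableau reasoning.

1. ∃r.B ⊑ (B ⊔ ¬C)  ⇔  (∃r.B ⊓ (¬B ⊓ C)) unsat w.r.t. T
   all branches close; clash {B, ¬B} at x₀
2. Hence ∃r.B ⊑ (B ⊔ ¬C): entailed.

Yes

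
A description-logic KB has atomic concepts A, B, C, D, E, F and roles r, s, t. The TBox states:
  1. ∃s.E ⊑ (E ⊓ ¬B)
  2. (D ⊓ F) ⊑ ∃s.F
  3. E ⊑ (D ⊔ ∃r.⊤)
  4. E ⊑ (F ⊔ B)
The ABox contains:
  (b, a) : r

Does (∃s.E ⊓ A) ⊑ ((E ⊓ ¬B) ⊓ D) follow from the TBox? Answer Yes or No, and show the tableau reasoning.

1. (∃s.E ⊓ A) ⊑ ((E ⊓ ¬B) ⊓ D)  ⇔  ((∃s.E ⊓ A) ⊓ ((¬E ⊔ B) ⊔ ¬D)) unsat w.r.t. T
   apply at x₀: ∃s.E⊑(E ⊓ ¬B)
   open: L(x₀) ⊇ {A, E, F, ¬B, ¬D, …} (+ ∃-successors)
2. Hence (∃s.E ⊓ A) ⊑ ((E ⊓ ¬B) ⊓ D): not entailed.

No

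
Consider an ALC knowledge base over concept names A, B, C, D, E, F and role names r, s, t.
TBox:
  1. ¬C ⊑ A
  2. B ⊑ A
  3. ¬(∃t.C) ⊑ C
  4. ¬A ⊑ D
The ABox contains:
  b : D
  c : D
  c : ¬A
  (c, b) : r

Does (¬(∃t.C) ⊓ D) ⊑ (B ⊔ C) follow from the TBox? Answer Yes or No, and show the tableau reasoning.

Yes

1. (¬(∃t.C) ⊓ D) ⊑ (B ⊔ C)  ⇔  ((∀t.¬C ⊓ D) ⊓ (¬B ⊓ ¬C)) unsat w.r.t. T
   all branches close; clash {C, ¬C} at x₀
2. Hence (¬(∃t.C) ⊓ D) ⊑ (B ⊔ C): entailed.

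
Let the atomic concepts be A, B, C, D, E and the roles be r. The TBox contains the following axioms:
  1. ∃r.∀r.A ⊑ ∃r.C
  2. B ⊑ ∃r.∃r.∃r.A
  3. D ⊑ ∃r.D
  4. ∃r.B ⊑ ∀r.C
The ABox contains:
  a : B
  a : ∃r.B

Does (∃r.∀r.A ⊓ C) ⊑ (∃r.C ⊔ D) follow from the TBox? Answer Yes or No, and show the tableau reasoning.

Yes

1. (∃r.∀r.A ⊓ C) ⊑ (∃r.C ⊔ D)  ⇔  ((∃r.∀r.A ⊓ C) ⊓ (∀r.¬C ⊓ ¬D)) unsat w.r.t. T
   all branches close; clash {C, ¬C} at an ∃-successor
2. Hence (∃r.∀r.A ⊓ C) ⊑ (∃r.C ⊔ D): entailed.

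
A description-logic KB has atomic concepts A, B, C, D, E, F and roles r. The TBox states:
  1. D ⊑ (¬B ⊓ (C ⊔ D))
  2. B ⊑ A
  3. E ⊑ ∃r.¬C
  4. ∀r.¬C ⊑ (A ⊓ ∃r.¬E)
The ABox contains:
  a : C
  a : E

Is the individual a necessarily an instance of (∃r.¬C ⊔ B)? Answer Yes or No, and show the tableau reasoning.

Yes

1. a : (∃r.¬C ⊔ B)?  L(a) = {C, E} ∪ {(∀r.C ⊓ ¬B)}
   clash {C, ¬C} at an ∃-successor — a ∈ (∃r.¬C ⊔ B)
2. Hence a : (∃r.¬C ⊔ B): entailed.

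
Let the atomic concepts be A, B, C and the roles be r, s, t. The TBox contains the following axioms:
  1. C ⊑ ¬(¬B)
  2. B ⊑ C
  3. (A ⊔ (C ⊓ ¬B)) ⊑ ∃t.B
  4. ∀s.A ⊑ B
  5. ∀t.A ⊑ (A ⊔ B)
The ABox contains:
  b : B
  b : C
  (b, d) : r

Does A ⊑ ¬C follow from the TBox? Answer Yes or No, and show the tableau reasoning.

1. A ⊑ ¬C  ⇔  (A ⊓ C) unsat w.r.t. T
   apply at x₀: C⊑¬(¬B)
   open: L(x₀) ⊇ {A, B, C, ∃t.B, ∃t.¬A} (+ ∃-successors)
2. Hence A ⊑ ¬C: not entailed.

No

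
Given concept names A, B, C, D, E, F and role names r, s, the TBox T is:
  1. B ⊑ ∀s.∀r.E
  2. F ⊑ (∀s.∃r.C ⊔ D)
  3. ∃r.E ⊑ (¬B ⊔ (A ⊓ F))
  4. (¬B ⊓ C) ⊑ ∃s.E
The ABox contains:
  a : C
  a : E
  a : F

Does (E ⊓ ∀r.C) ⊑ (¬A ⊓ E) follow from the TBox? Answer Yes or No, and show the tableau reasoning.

No

1. (E ⊓ ∀r.C) ⊑ (¬A ⊓ E)  ⇔  ((E ⊓ ∀r.C) ⊓ (A ⊔ ¬E)) unsat w.r.t. T
   open: L(x₀) ⊇ {A, B, E, ¬F, ∀r.C, …}
2. Hence (E ⊓ ∀r.C) ⊑ (¬A ⊓ E): not entailed.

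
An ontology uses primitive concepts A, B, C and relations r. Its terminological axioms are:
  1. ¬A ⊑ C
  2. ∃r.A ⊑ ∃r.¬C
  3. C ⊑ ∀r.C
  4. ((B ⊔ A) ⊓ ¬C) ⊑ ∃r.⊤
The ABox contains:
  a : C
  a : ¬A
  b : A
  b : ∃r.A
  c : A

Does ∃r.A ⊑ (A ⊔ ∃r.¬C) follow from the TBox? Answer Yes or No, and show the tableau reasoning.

Yes

1. ∃r.A ⊑ (A ⊔ ∃r.¬C)  ⇔  (∃r.A ⊓ (¬A ⊓ ∀r.C)) unsat w.r.t. T
   all branches close; clash {C, ¬C} at an ∃-successor
2. Hence ∃r.A ⊑ (A ⊔ ∃r.¬C): entailed.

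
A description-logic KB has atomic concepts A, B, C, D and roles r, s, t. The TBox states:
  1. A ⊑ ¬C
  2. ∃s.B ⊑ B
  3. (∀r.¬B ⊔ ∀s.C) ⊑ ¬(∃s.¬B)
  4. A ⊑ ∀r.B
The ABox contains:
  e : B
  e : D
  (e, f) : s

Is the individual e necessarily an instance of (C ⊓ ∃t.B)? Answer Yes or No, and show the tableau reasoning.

1. e : (C ⊓ ∃t.B)?  L(e) = {B, D} ∪ {(¬C ⊔ ∀t.¬B)}
   open: L(e) ⊇ {B, D, ¬A, ¬C, ∃r.B, …} (+ ∃-successors) — e ∉ (C ⊓ ∃t.B) possible
2. Hence e : (C ⊓ ∃t.B): not entailed.

No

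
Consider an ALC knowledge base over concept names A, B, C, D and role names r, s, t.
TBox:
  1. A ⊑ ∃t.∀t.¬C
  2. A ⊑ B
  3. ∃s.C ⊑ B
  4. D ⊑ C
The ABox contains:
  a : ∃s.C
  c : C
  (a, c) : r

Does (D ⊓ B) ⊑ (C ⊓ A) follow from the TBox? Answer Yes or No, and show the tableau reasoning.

No

1. (D ⊓ B) ⊑ (C ⊓ A)  ⇔  ((D ⊓ B) ⊓ (¬C ⊔ ¬A)) unsat w.r.t. T
   apply at x₀: D⊑C
   open: L(x₀) ⊇ {B, C, D, ¬A}
2. Hence (D ⊓ B) ⊑ (C ⊓ A): not entailed.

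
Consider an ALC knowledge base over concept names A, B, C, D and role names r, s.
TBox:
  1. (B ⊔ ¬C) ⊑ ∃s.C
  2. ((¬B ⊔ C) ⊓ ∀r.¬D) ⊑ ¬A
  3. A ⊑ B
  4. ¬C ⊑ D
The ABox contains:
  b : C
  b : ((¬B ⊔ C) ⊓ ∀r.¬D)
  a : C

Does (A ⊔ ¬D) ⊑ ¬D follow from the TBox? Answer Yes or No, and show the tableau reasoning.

1. (A ⊔ ¬D) ⊑ ¬D  ⇔  ((A ⊔ ¬D) ⊓ D) unsat w.r.t. T
   open: L(x₀) ⊇ {A, B, D, ¬C, ∃s.C} (+ ∃-successors)
2. Hence (A ⊔ ¬D) ⊑ ¬D: not entailed.

No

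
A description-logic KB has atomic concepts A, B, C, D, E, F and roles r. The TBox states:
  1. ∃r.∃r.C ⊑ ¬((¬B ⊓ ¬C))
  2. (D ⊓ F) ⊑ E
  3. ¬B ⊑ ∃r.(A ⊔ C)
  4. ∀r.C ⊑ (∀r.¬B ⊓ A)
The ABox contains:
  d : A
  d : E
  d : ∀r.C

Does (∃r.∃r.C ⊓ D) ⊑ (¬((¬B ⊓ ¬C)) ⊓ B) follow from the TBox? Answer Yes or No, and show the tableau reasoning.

No

1. (∃r.∃r.C ⊓ D) ⊑ (¬((¬B ⊓ ¬C)) ⊓ B)  ⇔  ((∃r.∃r.C ⊓ D) ⊓ ((¬B ⊓ ¬C) ⊔ ¬B)) unsat w.r.t. T
   apply at x₀: ∃r.∃r.C⊑¬((¬B ⊓ ¬C))
   open: L(x₀) ⊇ {C, D, ¬B, ¬F, ∃r.(A ⊔ C), …} (+ ∃-successors)
2. Hence (∃r.∃r.C ⊓ D) ⊑ (¬((¬B ⊓ ¬C)) ⊓ B): not entailed.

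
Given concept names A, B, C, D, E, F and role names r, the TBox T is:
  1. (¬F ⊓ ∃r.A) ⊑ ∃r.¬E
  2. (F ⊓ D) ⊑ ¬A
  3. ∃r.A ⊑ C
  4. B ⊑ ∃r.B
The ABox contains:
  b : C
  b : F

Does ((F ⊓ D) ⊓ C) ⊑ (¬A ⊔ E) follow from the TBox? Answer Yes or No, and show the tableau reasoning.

Yes

1. ((F ⊓ D) ⊓ C) ⊑ (¬A ⊔ E)  ⇔  (((F ⊓ D) ⊓ C) ⊓ (A ⊓ ¬E)) unsat w.r.t. T
   all branches close; clash {A, ¬A} at x₀
2. Hence ((F ⊓ D) ⊓ C) ⊑ (¬A ⊔ E): entailed.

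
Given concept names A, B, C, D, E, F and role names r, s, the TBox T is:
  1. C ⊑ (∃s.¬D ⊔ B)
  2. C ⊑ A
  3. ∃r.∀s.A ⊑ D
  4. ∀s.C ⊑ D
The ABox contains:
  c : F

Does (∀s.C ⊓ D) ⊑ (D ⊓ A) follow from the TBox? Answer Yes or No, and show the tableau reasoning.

1. (∀s.C ⊓ D) ⊑ (D ⊓ A)  ⇔  ((∀s.C ⊓ D) ⊓ (¬D ⊔ ¬A)) unsat w.r.t. T
   open: L(x₀) ⊇ {D, ¬A, ¬C, ∀s.C}
2. Hence (∀s.C ⊓ D) ⊑ (D ⊓ A): not entailed.

No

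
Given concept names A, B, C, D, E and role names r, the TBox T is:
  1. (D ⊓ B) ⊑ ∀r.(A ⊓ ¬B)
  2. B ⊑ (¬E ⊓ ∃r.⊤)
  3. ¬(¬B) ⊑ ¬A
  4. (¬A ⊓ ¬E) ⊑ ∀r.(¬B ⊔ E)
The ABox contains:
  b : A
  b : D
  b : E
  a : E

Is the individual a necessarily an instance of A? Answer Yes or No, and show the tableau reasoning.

No

1. a : A?  L(a) = {E} ∪ {¬A}
   open: L(a) ⊇ {E, ¬A, ¬B} — a ∉ A possible
2. Hence a : A: not entailed.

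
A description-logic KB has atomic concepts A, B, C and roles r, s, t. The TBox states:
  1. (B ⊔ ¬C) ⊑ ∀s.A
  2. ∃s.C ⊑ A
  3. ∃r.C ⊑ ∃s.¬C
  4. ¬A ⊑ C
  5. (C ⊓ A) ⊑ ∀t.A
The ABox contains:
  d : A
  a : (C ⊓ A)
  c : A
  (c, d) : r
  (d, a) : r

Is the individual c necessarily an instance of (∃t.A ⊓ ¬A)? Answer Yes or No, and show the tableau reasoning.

1. c : (∃t.A ⊓ ¬A)?  L(c) = {A} ∪ {(∀t.¬A ⊔ A)}
   open: L(c) ⊇ {A, C, ¬B, ∀r.¬C, ∀t.A} — c ∉ (∃t.A ⊓ ¬A) possible
2. Hence c : (∃t.A ⊓ ¬A): not entailed.

No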